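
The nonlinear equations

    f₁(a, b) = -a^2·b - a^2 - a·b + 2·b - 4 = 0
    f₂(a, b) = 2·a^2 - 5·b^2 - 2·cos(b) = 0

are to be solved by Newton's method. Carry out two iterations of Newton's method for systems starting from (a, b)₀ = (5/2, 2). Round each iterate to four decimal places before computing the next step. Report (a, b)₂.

(0.5638, 0.2075)

At (5/2, 2): F = (-23.7500, -6.667706).
Jacobian J = [[-2·a·b - 2·a - b, -a^2 - a + 2], [4·a, -10·b + 2·sin(b)]].
At the point, J = [[-17.0000, -6.7500], [10.0000, -18.181405]] (det J = 376.583887).
Solving J·Δ = −F gives Δ = (-1.0271, -0.9317).
Then the next iterate is (a, b)₁ = (1.4729, 1.0683).
Round to (1.4729, 1.0683) and repeat: F = (-7.923940, -2.330685), J = [[-7.161098, -1.642334], [5.8916, -8.930234]].
Δ = (-0.9091, -0.8608), so (a, b)₂ = (0.5638, 0.2075).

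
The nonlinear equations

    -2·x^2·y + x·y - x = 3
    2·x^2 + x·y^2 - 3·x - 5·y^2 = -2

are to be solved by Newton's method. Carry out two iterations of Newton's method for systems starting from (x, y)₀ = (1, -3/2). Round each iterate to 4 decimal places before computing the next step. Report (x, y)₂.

(1.8229, -1.0014)

At (1, -3/2): F = (-2.5000, -8.0000).
Jacobian J = [[-4·x·y + y - 1, -2·x^2 + x], [4·x + y^2 - 3, 2·x·y - 10·y]].
At the point, J = [[3.5000, -1.0000], [3.2500, 12.0000]] (det J = 45.2500).
Solving J·Δ = −F gives Δ = (0.8398, 0.4392).
Then the next iterate is (x, y)₁ = (1.8398, -1.0608).
Round to (1.8398, -1.0608) and repeat: F = (0.389868, -0.305834), J = [[5.745839, -4.929928], [5.484497, 6.704680]].
Δ = (-0.0169, 0.0594), so (x, y)₂ = (1.8229, -1.0014).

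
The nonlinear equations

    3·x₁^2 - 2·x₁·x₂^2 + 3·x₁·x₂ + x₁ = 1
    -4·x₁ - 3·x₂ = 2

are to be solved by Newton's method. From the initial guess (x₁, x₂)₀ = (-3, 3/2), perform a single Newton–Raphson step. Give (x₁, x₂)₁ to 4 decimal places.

(-1.6379, 1.5172)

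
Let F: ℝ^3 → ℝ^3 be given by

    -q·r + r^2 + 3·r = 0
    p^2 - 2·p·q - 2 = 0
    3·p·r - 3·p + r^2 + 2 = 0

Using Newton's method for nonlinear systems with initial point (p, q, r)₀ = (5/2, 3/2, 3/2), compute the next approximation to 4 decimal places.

(4.1466, 1.5086, 0.5029)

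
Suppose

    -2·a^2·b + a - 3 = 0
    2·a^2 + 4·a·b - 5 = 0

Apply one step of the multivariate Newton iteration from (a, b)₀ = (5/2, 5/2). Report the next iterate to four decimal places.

At (5/2, 5/2): F = (-31.7500, 32.5000).
Jacobian J = [[-4·a·b + 1, -2·a^2], [4·a + 4·b, 4·a]].
At the point, J = [[-24.0000, -12.5000], [20.0000, 10.0000]] (det J = 10.0000).
Solving J·Δ = −F gives Δ = (-8.8750, 14.5000).
Then the next iterate is (a, b)₁ = (-6.3750, 17.0000).

(-6.3750, 17.0000)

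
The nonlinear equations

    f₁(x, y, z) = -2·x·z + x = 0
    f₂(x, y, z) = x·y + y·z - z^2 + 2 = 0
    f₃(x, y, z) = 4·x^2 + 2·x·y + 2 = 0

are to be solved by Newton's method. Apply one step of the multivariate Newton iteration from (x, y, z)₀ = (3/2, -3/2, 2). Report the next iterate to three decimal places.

At (3/2, -3/2, 2): F = (-4.500, -7.250, 6.500).
Jacobian J = [[-2·z + 1, 0, -2·x], [y, x + z, y - 2·z], [8·x + 2·y, 2·x, 0]].
At the point, J = [[-3.000, 0.000, -3.000], [-1.500, 3.500, -5.500], [9.000, 3.000, 0.000]] (det J = 58.500).
Solving J·Δ = −F gives Δ = (-1.013, 0.872, -0.487).
Then the next iterate is (x, y, z)₁ = (0.487, -0.628, 1.513).

(0.487, -0.628, 1.513)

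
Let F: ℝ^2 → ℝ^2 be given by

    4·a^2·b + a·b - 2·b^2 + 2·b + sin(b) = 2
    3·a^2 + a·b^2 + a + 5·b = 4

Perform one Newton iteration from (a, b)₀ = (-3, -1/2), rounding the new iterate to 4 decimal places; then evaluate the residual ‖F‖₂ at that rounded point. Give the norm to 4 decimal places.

7.4972

At (-3, -1/2): F = (-20.479426, 16.7500).
Jacobian J = [[8·a·b + b, 4·a^2 + a - 4·b + cos(b) + 2], [6·a + b^2 + 1, 2·a·b + 5]].
At the point, J = [[11.5000, 37.877583], [-16.7500, 8.0000]] (det J = 726.449508).
Solving J·Δ = −F gives Δ = (1.0989, 0.2070).
Then the next iterate is (a, b)₁ = (-1.9011, -0.2930).
Re-evaluating at (-1.9011, -0.2930): F = (-6.725322, 3.313236), so ‖F‖₂ = 7.4972.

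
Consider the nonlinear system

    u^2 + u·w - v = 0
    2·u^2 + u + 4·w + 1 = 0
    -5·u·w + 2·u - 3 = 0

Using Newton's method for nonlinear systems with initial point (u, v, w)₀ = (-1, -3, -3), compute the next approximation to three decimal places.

At (-1, -3, -3): F = (7.000, -10.000, -20.000).
Jacobian J = [[2·u + w, -1, u], [4·u + 1, 0, 4], [-5·w + 2, 0, -5·u]].
At the point, J = [[-5.000, -1.000, -1.000], [-3.000, 0.000, 4.000], [17.000, 0.000, 5.000]] (det J = -83.000).
Solving J·Δ = −F gives Δ = (0.361, 2.422, 2.771).
Then the next iterate is (u, v, w)₁ = (-0.639, -0.578, -0.229).

(-0.639, -0.578, -0.229)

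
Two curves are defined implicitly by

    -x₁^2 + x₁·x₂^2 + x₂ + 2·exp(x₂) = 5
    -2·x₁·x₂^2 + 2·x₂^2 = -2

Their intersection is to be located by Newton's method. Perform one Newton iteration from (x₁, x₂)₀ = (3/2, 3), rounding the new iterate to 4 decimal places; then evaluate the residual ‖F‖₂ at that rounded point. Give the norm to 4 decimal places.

At (3/2, 3): F = (49.421074, -7.0000).
Jacobian J = [[-2·x₁ + x₂^2, 2·x₁·x₂ + 2·exp(x₂) + 1], [-2·x₂^2, -4·x₁·x₂ + 4·x₂]].
At the point, J = [[6.0000, 50.171074], [-18.0000, -6.0000]] (det J = 867.079329).
Solving J·Δ = −F gives Δ = (-0.0631, -0.9775).
Then the next iterate is (x₁, x₂)₁ = (1.4369, 2.0225).
Re-evaluating at (1.4369, 2.0225): F = (15.949855, -1.574284), so ‖F‖₂ = 16.0274.

16.0274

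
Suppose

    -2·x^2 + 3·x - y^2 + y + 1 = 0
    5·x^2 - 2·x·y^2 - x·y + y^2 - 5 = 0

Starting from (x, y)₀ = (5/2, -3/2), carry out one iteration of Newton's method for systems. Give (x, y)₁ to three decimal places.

At (5/2, -3/2): F = (-7.750, 21.000).
Jacobian J = [[-4·x + 3, -2·y + 1], [10·x - 2·y^2 - y, -4·x·y - x + 2·y]].
At the point, J = [[-7.000, 4.000], [22.000, 9.500]] (det J = -154.500).
Solving J·Δ = −F gives Δ = (-1.020, 0.152).
Then the next iterate is (x, y)₁ = (1.480, -1.348).

(1.480, -1.348)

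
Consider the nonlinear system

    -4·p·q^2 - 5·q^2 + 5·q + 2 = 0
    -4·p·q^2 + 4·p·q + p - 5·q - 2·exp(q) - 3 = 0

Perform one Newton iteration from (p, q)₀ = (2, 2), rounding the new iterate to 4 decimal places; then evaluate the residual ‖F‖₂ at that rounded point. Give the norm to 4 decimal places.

At (2, 2): F = (-40.0000, -41.778112).
Jacobian J = [[-4·q^2, -8·p·q - 10·q + 5], [-4·q^2 + 4·q + 1, -8·p·q + 4·p - 2·exp(q) - 5]].
At the point, J = [[-16.0000, -47.0000], [-7.0000, -43.778112]] (det J = 371.449795).
Solving J·Δ = −F gives Δ = (0.5719, -1.0458).
Then the next iterate is (p, q)₁ = (2.5719, 0.9542).
Re-evaluating at (2.5719, 0.9542): F = (-7.148324, -9.942693), so ‖F‖₂ = 12.2456.

12.2456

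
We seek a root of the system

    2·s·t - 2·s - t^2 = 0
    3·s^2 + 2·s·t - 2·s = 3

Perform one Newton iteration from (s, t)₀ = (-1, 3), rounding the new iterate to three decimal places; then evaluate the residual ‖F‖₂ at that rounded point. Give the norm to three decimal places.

2.432

At (-1, 3): F = (-13.000, -4.000).
Jacobian J = [[2·t - 2, 2·s - 2·t], [6·s + 2·t - 2, 2·s]].
At the point, J = [[4.000, -8.000], [-2.000, -2.000]] (det J = -24.000).
Solving J·Δ = −F gives Δ = (-0.250, -1.750).
Then the next iterate is (s, t)₁ = (-1.250, 1.250).
Re-evaluating at (-1.250, 1.250): F = (-2.18750, 1.06250), so ‖F‖₂ = 2.432.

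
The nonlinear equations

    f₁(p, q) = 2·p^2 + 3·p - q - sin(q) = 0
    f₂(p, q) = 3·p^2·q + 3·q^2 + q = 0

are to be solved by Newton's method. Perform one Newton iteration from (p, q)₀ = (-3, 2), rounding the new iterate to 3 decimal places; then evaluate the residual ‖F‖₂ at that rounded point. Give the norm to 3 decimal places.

18.651

At (-3, 2): F = (6.09070, 68.000).
Jacobian J = [[4·p + 3, -cos(q) - 1], [6·p·q, 3·p^2 + 6·q + 1]].
At the point, J = [[-9.000, -0.58385], [-36.000, 40.000]] (det J = -381.01871).
Solving J·Δ = −F gives Δ = (0.744, -1.031).
Then the next iterate is (p, q)₁ = (-2.256, 0.969).
Re-evaluating at (-2.256, 0.969): F = (1.61775, 18.58116), so ‖F‖₂ = 18.651.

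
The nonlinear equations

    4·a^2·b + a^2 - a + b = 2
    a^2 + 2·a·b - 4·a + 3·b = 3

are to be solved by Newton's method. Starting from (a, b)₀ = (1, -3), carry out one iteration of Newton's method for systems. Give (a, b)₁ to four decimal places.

(1.2667, 1.6267)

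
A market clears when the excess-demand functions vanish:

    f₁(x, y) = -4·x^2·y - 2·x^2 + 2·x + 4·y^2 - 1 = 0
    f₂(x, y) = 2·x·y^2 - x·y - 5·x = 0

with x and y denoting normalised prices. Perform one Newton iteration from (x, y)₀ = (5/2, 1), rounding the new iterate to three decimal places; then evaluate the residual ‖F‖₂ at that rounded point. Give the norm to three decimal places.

2.127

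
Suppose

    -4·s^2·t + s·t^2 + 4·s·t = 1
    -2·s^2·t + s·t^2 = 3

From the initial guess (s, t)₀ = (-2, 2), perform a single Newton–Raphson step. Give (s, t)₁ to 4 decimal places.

At (-2, 2): F = (-57.0000, -27.0000).
Jacobian J = [[-8·s·t + t^2 + 4·t, -4·s^2 + 2·s·t + 4·s], [-4·s·t + t^2, -2·s^2 + 2·s·t]].
At the point, J = [[44.0000, -32.0000], [20.0000, -16.0000]] (det J = -64.0000).
Solving J·Δ = −F gives Δ = (0.7500, -0.7500).
Then the next iterate is (s, t)₁ = (-1.2500, 1.2500).

(-1.2500, 1.2500)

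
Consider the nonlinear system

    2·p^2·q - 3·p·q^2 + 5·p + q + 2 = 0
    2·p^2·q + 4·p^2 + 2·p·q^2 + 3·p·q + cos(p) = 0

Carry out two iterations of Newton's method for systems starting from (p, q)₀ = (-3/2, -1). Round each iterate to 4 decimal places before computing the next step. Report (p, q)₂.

At (-3/2, -1): F = (-6.5000, 6.070737).
Jacobian J = [[4·p·q - 3·q^2 + 5, 2·p^2 - 6·p·q + 1], [4·p·q + 8·p + 2·q^2 + 3·q - sin(p), 2·p^2 + 4·p·q + 3·p]].
At the point, J = [[8.0000, -3.5000], [-6.002505, 6.0000]] (det J = 26.991232).
Solving J·Δ = −F gives Δ = (0.6577, -0.3538).
Then the next iterate is (p, q)₁ = (-0.8423, -1.3538).
Round to (-0.8423, -1.3538) and repeat: F = (-0.855021, 1.916092), J = [[4.062900, -4.422896], [-1.826852, 3.453262]].
Δ = (-0.9280, -1.0458), so (p, q)₂ = (-1.7703, -2.3996).

(-1.7703, -2.3996)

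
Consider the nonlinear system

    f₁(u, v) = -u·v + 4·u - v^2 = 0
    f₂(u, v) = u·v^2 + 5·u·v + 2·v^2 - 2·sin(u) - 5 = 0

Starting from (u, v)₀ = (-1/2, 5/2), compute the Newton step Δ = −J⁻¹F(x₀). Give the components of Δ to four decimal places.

(0.4659, -1.4003)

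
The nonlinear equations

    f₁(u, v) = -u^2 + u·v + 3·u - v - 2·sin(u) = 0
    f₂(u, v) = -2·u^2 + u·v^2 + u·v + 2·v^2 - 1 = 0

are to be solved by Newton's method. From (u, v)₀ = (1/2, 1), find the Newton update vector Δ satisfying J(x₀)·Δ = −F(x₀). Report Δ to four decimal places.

(0.0582, -0.2727)

At (1/2, 1): F = (-0.208851, 1.5000).
Jacobian J = [[-2·u + v - 2·cos(u) + 3, u - 1], [-4·u + v^2 + v, 2·u·v + u + 4·v]].
At the point, J = [[1.244835, -0.5000], [0.0000, 5.5000]] (det J = 6.846592).
Solving J·Δ = −F gives Δ = (0.0582, -0.2727).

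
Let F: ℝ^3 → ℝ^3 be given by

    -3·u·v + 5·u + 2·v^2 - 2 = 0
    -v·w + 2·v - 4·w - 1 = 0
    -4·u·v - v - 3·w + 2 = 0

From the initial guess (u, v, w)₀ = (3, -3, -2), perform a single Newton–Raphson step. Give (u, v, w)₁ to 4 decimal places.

At (3, -3, -2): F = (58.0000, -5.0000, 47.0000).
Jacobian J = [[-3·v + 5, -3·u + 4·v, 0], [0, -w + 2, -v - 4], [-4·v, -4·u - 1, -3]].
At the point, J = [[14.0000, -21.0000, 0.0000], [0.0000, 4.0000, -1.0000], [12.0000, -13.0000, -3.0000]] (det J = -98.0000).
Solving J·Δ = −F gives Δ = (-1.5102, 1.7551, 2.0204).
Then the next iterate is (u, v, w)₁ = (1.4898, -1.2449, 0.0204).

(1.4898, -1.2449, 0.0204)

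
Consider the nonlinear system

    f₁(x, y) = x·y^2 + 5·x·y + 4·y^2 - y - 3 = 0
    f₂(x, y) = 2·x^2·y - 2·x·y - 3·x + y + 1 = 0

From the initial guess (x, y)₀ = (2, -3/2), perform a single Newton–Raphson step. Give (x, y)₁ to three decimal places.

(1.050, -1.279)

At (2, -3/2): F = (-3.000, -12.500).
Jacobian J = [[y^2 + 5·y, 2·x·y + 5·x + 8·y - 1], [4·x·y - 2·y - 3, 2·x^2 - 2·x + 1]].
At the point, J = [[-5.250, -9.000], [-12.000, 5.000]] (det J = -134.250).
Solving J·Δ = −F gives Δ = (-0.950, 0.221).
Then the next iterate is (x, y)₁ = (1.050, -1.279).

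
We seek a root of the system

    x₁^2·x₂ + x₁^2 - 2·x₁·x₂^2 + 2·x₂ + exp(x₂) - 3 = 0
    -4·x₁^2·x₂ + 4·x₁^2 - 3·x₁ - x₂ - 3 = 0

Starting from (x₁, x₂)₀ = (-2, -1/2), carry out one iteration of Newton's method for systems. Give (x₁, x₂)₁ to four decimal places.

(-1.4242, 0.2032)

At (-2, -1/2): F = (-0.393469, 27.5000).
Jacobian J = [[2·x₁·x₂ + 2·x₁ - 2·x₂^2, x₁^2 - 4·x₁·x₂ + exp(x₂) + 2], [-8·x₁·x₂ + 8·x₁ - 3, -4·x₁^2 - 1]].
At the point, J = [[-2.5000, 2.606531], [-27.0000, -17.0000]] (det J = 112.876328).
Solving J·Δ = −F gives Δ = (0.5758, 0.7032).
Then the next iterate is (x₁, x₂)₁ = (-1.4242, 0.2032).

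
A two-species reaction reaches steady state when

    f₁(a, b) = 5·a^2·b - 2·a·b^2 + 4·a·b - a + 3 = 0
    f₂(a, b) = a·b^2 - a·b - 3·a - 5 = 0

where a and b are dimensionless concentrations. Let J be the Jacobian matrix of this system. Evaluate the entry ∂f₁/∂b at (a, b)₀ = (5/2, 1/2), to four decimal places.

36.2500

∂f₁/∂b = 5·a^2 - 4·a·b + 4·a.
At (5/2, 1/2) this is 36.2500.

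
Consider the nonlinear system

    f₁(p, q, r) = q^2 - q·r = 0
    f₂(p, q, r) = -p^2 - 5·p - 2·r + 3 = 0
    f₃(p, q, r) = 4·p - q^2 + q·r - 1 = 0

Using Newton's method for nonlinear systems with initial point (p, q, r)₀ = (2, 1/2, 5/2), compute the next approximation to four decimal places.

(0.2500, -0.1250, 2.3750)

At (2, 1/2, 5/2): F = (-1.0000, -16.0000, 8.0000).
Jacobian J = [[0, 2·q - r, -q], [-2·p - 5, 0, -2], [4, -2·q + r, q]].
At the point, J = [[0.0000, -1.5000, -0.5000], [-9.0000, 0.0000, -2.0000], [4.0000, 1.5000, 0.5000]] (det J = 12.0000).
Solving J·Δ = −F gives Δ = (-1.7500, -0.6250, -0.1250).
Then the next iterate is (p, q, r)₁ = (0.2500, -0.1250, 2.3750).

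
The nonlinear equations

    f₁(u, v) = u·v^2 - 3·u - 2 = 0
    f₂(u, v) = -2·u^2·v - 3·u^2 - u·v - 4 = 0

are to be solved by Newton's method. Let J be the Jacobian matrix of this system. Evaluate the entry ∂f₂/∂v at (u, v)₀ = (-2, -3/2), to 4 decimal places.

-6.0000

∂f₂/∂v = -2·u^2 - u.
At (-2, -3/2) this is -6.0000.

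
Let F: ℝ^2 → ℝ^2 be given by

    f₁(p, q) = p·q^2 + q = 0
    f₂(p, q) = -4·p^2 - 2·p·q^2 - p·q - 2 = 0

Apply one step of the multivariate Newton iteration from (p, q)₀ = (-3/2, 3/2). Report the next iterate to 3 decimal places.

(-0.902, 1.349)

At (-3/2, 3/2): F = (-1.875, -2.000).
Jacobian J = [[q^2, 2·p·q + 1], [-8·p - 2·q^2 - q, -4·p·q - p]].
At the point, J = [[2.250, -3.500], [6.000, 10.500]] (det J = 44.625).
Solving J·Δ = −F gives Δ = (0.598, -0.151).
Then the next iterate is (p, q)₁ = (-0.902, 1.349).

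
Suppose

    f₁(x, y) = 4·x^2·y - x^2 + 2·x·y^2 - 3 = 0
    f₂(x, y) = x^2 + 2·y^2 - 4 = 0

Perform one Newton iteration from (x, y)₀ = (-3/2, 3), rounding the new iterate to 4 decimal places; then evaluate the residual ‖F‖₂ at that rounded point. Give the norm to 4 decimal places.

4.1336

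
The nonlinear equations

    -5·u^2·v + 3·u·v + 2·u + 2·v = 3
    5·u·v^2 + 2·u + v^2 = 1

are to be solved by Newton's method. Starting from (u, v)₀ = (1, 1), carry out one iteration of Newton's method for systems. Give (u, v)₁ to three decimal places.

At (1, 1): F = (-1.000, 7.000).
Jacobian J = [[-10·u·v + 3·v + 2, -5·u^2 + 3·u + 2], [5·v^2 + 2, 10·u·v + 2·v]].
At the point, J = [[-5.000, 0.000], [7.000, 12.000]] (det J = -60.000).
Solving J·Δ = −F gives Δ = (-0.200, -0.467).
Then the next iterate is (u, v)₁ = (0.800, 0.533).

(0.800, 0.533)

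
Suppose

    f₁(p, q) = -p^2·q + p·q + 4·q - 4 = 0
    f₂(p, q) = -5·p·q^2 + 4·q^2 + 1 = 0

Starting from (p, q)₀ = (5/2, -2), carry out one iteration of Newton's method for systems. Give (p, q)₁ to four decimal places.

(3.0226, -0.7220)

At (5/2, -2): F = (-4.5000, -33.0000).
Jacobian J = [[-2·p·q + q, -p^2 + p + 4], [-5·q^2, -10·p·q + 8·q]].
At the point, J = [[8.0000, 0.2500], [-20.0000, 34.0000]] (det J = 277.0000).
Solving J·Δ = −F gives Δ = (0.5226, 1.2780).
Then the next iterate is (p, q)₁ = (3.0226, -0.7220).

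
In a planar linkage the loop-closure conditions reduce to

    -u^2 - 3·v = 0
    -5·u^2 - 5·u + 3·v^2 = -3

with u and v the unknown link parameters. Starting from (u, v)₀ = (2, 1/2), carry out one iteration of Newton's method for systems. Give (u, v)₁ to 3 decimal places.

(0.905, 0.126)

At (2, 1/2): F = (-5.500, -26.250).
Jacobian J = [[-2·u, -3], [-10·u - 5, 6·v]].
At the point, J = [[-4.000, -3.000], [-25.000, 3.000]] (det J = -87.000).
Solving J·Δ = −F gives Δ = (-1.095, -0.374).
Then the next iterate is (u, v)₁ = (0.905, 0.126).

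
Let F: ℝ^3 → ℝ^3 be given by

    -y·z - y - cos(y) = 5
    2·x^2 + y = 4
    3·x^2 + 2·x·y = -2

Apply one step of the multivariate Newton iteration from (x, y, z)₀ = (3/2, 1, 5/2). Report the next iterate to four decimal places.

At (3/2, 1, 5/2): F = (-9.040302, 1.5000, 11.7500).
Jacobian J = [[0, -z + sin(y) - 1, -y], [4·x, 1, 0], [6·x + 2·y, 2·x, 0]].
At the point, J = [[0.0000, -2.658529, -1.0000], [6.0000, 1.0000, 0.0000], [11.0000, 3.0000, 0.0000]] (det J = -7.0000).
Solving J·Δ = −F gives Δ = (1.0357, -7.7143, 11.4684).
Then the next iterate is (x, y, z)₁ = (2.5357, -6.7143, 13.9684).

(2.5357, -6.7143, 13.9684)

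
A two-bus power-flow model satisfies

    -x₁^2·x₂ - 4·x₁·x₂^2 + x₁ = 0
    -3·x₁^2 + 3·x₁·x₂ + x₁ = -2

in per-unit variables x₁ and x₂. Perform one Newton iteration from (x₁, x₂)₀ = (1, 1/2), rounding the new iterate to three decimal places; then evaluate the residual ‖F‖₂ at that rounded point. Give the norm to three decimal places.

0.418

At (1, 1/2): F = (-0.500, 1.500).
Jacobian J = [[-2·x₁·x₂ - 4·x₂^2 + 1, -x₁^2 - 8·x₁·x₂], [-6·x₁ + 3·x₂ + 1, 3·x₁]].
At the point, J = [[-1.000, -5.000], [-3.500, 3.000]] (det J = -20.500).
Solving J·Δ = −F gives Δ = (0.293, -0.159).
Then the next iterate is (x₁, x₂)₁ = (1.293, 0.341).
Re-evaluating at (1.293, 0.341): F = (0.12149, -0.39981), so ‖F‖₂ = 0.418.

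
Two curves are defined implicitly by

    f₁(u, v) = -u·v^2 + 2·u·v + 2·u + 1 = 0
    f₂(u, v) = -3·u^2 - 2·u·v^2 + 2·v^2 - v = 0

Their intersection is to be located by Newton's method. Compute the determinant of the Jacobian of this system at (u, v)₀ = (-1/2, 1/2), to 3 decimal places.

6.750

J = [[-v^2 + 2·v + 2, -2·u·v + 2·u], [-6·u - 2·v^2, -4·u·v + 4·v - 1]].
At the point, J = [[2.750, -0.500], [2.500, 2.000]].
det J = 6.750.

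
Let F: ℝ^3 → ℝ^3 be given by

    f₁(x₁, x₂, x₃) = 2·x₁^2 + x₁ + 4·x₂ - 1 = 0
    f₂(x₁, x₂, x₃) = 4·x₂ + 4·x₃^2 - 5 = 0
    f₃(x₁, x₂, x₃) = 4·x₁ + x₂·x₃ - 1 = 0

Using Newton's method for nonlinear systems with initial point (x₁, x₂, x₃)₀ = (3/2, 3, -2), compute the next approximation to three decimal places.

(0.106, 1.189, -1.015)

At (3/2, 3, -2): F = (17.000, 23.000, -1.000).
Jacobian J = [[4·x₁ + 1, 4, 0], [0, 4, 8·x₃], [4, x₃, x₂]].
At the point, J = [[7.000, 4.000, 0.000], [0.000, 4.000, -16.000], [4.000, -2.000, 3.000]] (det J = -396.000).
Solving J·Δ = −F gives Δ = (-1.394, -1.811, 0.985).
Then the next iterate is (x₁, x₂, x₃)₁ = (0.106, 1.189, -1.015).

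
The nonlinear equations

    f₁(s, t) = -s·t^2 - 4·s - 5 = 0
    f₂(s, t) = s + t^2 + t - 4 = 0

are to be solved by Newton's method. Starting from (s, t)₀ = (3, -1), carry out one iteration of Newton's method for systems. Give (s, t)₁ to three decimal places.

At (3, -1): F = (-20.000, -1.000).
Jacobian J = [[-t^2 - 4, -2·s·t], [1, 2·t + 1]].
At the point, J = [[-5.000, 6.000], [1.000, -1.000]] (det J = -1.000).
Solving J·Δ = −F gives Δ = (26.000, 25.000).
Then the next iterate is (s, t)₁ = (29.000, 24.000).

(29.000, 24.000)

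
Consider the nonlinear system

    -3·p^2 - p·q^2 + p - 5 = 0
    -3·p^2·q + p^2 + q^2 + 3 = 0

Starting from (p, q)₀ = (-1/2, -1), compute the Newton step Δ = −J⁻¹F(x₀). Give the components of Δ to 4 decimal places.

(1.6990, -0.6531)

At (-1/2, -1): F = (-5.7500, 5.0000).
Jacobian J = [[-6·p - q^2 + 1, -2·p·q], [-6·p·q + 2·p, -3·p^2 + 2·q]].
At the point, J = [[3.0000, -1.0000], [-4.0000, -2.7500]] (det J = -12.2500).
Solving J·Δ = −F gives Δ = (1.6990, -0.6531).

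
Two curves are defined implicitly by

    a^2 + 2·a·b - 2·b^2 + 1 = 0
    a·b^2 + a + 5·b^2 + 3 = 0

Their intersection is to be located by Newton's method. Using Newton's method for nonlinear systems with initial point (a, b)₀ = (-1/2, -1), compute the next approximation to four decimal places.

(0.6071, 0.0238)

At (-1/2, -1): F = (0.2500, 7.0000).
Jacobian J = [[2·a + 2·b, 2·a - 4·b], [b^2 + 1, 2·a·b + 10·b]].
At the point, J = [[-3.0000, 3.0000], [2.0000, -9.0000]] (det J = 21.0000).
Solving J·Δ = −F gives Δ = (1.1071, 1.0238).
Then the next iterate is (a, b)₁ = (0.6071, 0.0238).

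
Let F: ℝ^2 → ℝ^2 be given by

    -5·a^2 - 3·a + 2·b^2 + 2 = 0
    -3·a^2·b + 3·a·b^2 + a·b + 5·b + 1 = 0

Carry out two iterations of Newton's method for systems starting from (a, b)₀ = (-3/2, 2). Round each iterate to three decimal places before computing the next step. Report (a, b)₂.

(-1.145, 0.832)

At (-3/2, 2): F = (3.250, -23.500).
Jacobian J = [[-10·a - 3, 4·b], [-6·a·b + 3·b^2 + b, -3·a^2 + 6·a·b + a + 5]].
At the point, J = [[12.000, 8.000], [32.000, -21.250]] (det J = -511.000).
Solving J·Δ = −F gives Δ = (0.233, -0.755).
Then the next iterate is (a, b)₁ = (-1.267, 1.245).
Round to (-1.267, 1.245) and repeat: F = (0.87461, -6.23981), J = [[9.670, 4.980], [15.35957, -10.54736]].
Δ = (0.122, -0.413), so (a, b)₂ = (-1.145, 0.832).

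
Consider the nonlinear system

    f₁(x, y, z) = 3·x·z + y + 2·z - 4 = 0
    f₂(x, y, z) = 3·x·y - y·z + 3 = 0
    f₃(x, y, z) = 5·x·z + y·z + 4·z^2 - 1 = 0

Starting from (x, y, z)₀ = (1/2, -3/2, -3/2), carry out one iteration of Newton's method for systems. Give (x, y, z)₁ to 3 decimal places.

(-0.964, -4.172, 0.453)

At (1/2, -3/2, -3/2): F = (-10.750, -1.500, 6.500).
Jacobian J = [[3·z, 1, 3·x + 2], [3·y, 3·x - z, -y], [5·z, z, 5·x + y + 8·z]].
At the point, J = [[-4.500, 1.000, 3.500], [-4.500, 3.000, 1.500], [-7.500, -1.500, -11.000]] (det J = 180.000).
Solving J·Δ = −F gives Δ = (-1.464, -2.672, 1.953).
Then the next iterate is (x, y, z)₁ = (-0.964, -4.172, 0.453).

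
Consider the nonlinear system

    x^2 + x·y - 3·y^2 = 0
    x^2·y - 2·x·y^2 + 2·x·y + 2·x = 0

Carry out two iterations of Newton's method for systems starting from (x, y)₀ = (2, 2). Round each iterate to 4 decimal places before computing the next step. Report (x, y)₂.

At (2, 2): F = (-4.0000, 4.0000).
Jacobian J = [[2·x + y, x - 6·y], [2·x·y - 2·y^2 + 2·y + 2, x^2 - 4·x·y + 2·x]].
At the point, J = [[6.0000, -10.0000], [6.0000, -8.0000]] (det J = 12.0000).
Solving J·Δ = −F gives Δ = (-6.0000, -4.0000).
Then the next iterate is (x, y)₁ = (-4.0000, -2.0000).
Round to (-4.0000, -2.0000) and repeat: F = (12.0000, 8.0000), J = [[-10.0000, 8.0000], [6.0000, -24.0000]].
Δ = (1.8333, 0.7917), so (x, y)₂ = (-2.1667, -1.2083).

(-2.1667, -1.2083)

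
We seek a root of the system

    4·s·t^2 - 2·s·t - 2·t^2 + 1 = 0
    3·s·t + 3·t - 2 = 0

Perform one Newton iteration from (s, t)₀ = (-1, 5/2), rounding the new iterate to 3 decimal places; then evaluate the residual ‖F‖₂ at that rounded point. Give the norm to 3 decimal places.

8.817

At (-1, 5/2): F = (-31.500, -2.000).
Jacobian J = [[4·t^2 - 2·t, 8·s·t - 2·s - 4·t], [3·t, 3·s + 3]].
At the point, J = [[20.000, -28.000], [7.500, 0.000]] (det J = 210.000).
Solving J·Δ = −F gives Δ = (0.267, -0.935).
Then the next iterate is (s, t)₁ = (-0.733, 1.565).
Re-evaluating at (-0.733, 1.565): F = (-8.78529, -0.74643), so ‖F‖₂ = 8.817.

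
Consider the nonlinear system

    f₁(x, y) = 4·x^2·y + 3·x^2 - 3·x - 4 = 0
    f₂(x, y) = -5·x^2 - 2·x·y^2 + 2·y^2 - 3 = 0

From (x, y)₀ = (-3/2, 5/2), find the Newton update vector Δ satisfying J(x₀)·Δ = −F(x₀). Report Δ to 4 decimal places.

At (-3/2, 5/2): F = (29.7500, 17.0000).
Jacobian J = [[8·x·y + 6·x - 3, 4·x^2], [-10·x - 2·y^2, -4·x·y + 4·y]].
At the point, J = [[-42.0000, 9.0000], [2.5000, 25.0000]] (det J = -1072.5000).
Solving J·Δ = −F gives Δ = (0.5508, -0.7351).

(0.5508, -0.7351)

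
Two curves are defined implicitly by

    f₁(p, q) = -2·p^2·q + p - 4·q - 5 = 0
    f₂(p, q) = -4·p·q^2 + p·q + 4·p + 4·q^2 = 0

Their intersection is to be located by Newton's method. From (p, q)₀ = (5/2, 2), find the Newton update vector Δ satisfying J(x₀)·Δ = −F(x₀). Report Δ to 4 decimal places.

At (5/2, 2): F = (-35.5000, -9.0000).
Jacobian J = [[-4·p·q + 1, -2·p^2 - 4], [-4·q^2 + q + 4, -8·p·q + p + 8·q]].
At the point, J = [[-19.0000, -16.5000], [-10.0000, -21.5000]] (det J = 243.5000).
Solving J·Δ = −F gives Δ = (-2.5246, 0.7556).

(-2.5246, 0.7556)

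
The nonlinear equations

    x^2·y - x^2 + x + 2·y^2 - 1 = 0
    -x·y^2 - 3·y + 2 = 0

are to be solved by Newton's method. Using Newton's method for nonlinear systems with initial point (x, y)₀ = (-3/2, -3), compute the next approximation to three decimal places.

(-0.840, -1.453)

At (-3/2, -3): F = (6.500, 24.500).
Jacobian J = [[2·x·y - 2·x + 1, x^2 + 4·y], [-y^2, -2·x·y - 3]].
At the point, J = [[13.000, -9.750], [-9.000, -12.000]] (det J = -243.750).
Solving J·Δ = −F gives Δ = (0.660, 1.547).
Then the next iterate is (x, y)₁ = (-0.840, -1.453).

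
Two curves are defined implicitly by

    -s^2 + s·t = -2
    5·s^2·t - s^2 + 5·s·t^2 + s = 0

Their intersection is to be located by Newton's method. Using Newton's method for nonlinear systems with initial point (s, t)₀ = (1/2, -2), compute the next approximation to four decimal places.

At (1/2, -2): F = (0.7500, 7.7500).
Jacobian J = [[-2·s + t, s], [10·s·t - 2·s + 5·t^2 + 1, 5·s^2 + 10·s·t]].
At the point, J = [[-3.0000, 0.5000], [10.0000, -8.7500]] (det J = 21.2500).
Solving J·Δ = −F gives Δ = (0.4912, 1.4471).
Then the next iterate is (s, t)₁ = (0.9912, -0.5529).

(0.9912, -0.5529)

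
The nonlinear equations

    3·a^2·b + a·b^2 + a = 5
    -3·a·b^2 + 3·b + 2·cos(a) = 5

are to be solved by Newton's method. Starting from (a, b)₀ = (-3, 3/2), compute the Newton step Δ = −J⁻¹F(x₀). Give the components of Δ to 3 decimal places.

At (-3, 3/2): F = (25.750, 17.77002).
Jacobian J = [[6·a·b + b^2 + 1, 3·a^2 + 2·a·b], [-3·b^2 - 2·sin(a), -6·a·b + 3]].
At the point, J = [[-23.750, 18.000], [-6.46776, 30.000]] (det J = -596.08032).
Solving J·Δ = −F gives Δ = (0.759, -0.429).

(0.759, -0.429)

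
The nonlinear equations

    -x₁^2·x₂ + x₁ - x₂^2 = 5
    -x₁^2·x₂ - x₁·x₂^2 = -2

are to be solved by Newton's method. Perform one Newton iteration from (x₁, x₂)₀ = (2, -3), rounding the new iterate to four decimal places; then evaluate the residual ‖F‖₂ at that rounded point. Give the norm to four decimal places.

At (2, -3): F = (0.0000, -4.0000).
Jacobian J = [[-2·x₁·x₂ + 1, -x₁^2 - 2·x₂], [-2·x₁·x₂ - x₂^2, -x₁^2 - 2·x₁·x₂]].
At the point, J = [[13.0000, 2.0000], [3.0000, 8.0000]] (det J = 98.0000).
Solving J·Δ = −F gives Δ = (-0.0816, 0.5306).
Then the next iterate is (x₁, x₂)₁ = (1.9184, -2.4694).
Re-evaluating at (1.9184, -2.4694): F = (-0.091506, -0.610251), so ‖F‖₂ = 0.6171.

0.6171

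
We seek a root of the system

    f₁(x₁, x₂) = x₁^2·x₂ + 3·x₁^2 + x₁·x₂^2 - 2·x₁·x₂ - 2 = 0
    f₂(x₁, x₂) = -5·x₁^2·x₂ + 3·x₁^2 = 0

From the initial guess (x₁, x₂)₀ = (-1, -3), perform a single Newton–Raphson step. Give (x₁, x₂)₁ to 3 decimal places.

At (-1, -3): F = (-17.000, 18.000).
Jacobian J = [[2·x₁·x₂ + 6·x₁ + x₂^2 - 2·x₂, x₁^2 + 2·x₁·x₂ - 2·x₁], [-10·x₁·x₂ + 6·x₁, -5·x₁^2]].
At the point, J = [[15.000, 9.000], [-36.000, -5.000]] (det J = 249.000).
Solving J·Δ = −F gives Δ = (0.309, 1.373).
Then the next iterate is (x₁, x₂)₁ = (-0.691, -1.627).

(-0.691, -1.627)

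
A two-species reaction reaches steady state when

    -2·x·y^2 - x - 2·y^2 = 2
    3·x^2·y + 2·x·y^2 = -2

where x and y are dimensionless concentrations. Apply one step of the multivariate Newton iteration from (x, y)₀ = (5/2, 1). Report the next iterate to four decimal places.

At (5/2, 1): F = (-11.5000, 25.7500).
Jacobian J = [[-2·y^2 - 1, -4·x·y - 4·y], [6·x·y + 2·y^2, 3·x^2 + 4·x·y]].
At the point, J = [[-3.0000, -14.0000], [17.0000, 28.7500]] (det J = 151.7500).
Solving J·Δ = −F gives Δ = (-0.1969, -0.7792).
Then the next iterate is (x, y)₁ = (2.3031, 0.2208).

(2.3031, 0.2208)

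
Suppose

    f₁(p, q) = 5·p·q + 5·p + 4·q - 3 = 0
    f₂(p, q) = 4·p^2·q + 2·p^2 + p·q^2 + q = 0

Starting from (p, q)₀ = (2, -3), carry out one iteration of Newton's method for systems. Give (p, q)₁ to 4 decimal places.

At (2, -3): F = (-35.0000, -25.0000).
Jacobian J = [[5·q + 5, 5·p + 4], [8·p·q + 4·p + q^2, 4·p^2 + 2·p·q + 1]].
At the point, J = [[-10.0000, 14.0000], [-31.0000, 5.0000]] (det J = 384.0000).
Solving J·Δ = −F gives Δ = (-0.4557, 2.1745).
Then the next iterate is (p, q)₁ = (1.5443, -0.8255).

(1.5443, -0.8255)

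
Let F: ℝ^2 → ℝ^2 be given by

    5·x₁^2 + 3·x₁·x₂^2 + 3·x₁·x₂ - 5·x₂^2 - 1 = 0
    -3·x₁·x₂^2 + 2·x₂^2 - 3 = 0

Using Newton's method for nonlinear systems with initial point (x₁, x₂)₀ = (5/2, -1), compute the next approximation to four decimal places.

At (5/2, -1): F = (25.2500, -8.5000).
Jacobian J = [[10·x₁ + 3·x₂^2 + 3·x₂, 6·x₁·x₂ + 3·x₁ - 10·x₂], [-3·x₂^2, -6·x₁·x₂ + 4·x₂]].
At the point, J = [[25.0000, 2.5000], [-3.0000, 11.0000]] (det J = 282.5000).
Solving J·Δ = −F gives Δ = (-1.0584, 0.4841).
Then the next iterate is (x₁, x₂)₁ = (1.4416, -0.5159).

(1.4416, -0.5159)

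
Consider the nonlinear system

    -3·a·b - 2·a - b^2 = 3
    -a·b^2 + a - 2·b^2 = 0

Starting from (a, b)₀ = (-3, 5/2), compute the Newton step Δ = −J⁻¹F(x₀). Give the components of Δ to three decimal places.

(3.142, 2.649)

At (-3, 5/2): F = (19.250, 3.250).
Jacobian J = [[-3·b - 2, -3·a - 2·b], [-b^2 + 1, -2·a·b - 4·b]].
At the point, J = [[-9.500, 4.000], [-5.250, 5.000]] (det J = -26.500).
Solving J·Δ = −F gives Δ = (3.142, 2.649).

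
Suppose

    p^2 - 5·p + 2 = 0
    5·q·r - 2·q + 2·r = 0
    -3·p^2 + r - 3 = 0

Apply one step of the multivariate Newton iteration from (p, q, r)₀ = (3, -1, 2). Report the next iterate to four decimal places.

(7.0000, 37.0000, 102.0000)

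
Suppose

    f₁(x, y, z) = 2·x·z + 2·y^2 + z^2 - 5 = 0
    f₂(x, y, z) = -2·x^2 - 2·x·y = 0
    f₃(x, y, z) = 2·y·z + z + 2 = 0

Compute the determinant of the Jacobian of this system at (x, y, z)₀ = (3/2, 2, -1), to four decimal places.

450.0000

J = [[2·z, 4·y, 2·x + 2·z], [-4·x - 2·y, -2·x, 0], [0, 2·z, 2·y + 1]].
At the point, J = [[-2.0000, 8.0000, 1.0000], [-10.0000, -3.0000, 0.0000], [0.0000, -2.0000, 5.0000]].
det J = 450.0000.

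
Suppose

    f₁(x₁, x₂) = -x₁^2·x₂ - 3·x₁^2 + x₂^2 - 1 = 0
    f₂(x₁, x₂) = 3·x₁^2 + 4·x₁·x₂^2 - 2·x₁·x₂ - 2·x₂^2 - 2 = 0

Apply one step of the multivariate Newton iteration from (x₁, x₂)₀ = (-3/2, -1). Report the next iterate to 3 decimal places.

At (-3/2, -1): F = (-4.500, -6.250).
Jacobian J = [[-2·x₁·x₂ - 6·x₁, -x₁^2 + 2·x₂], [6·x₁ + 4·x₂^2 - 2·x₂, 8·x₁·x₂ - 2·x₁ - 4·x₂]].
At the point, J = [[6.000, -4.250], [-3.000, 19.000]] (det J = 101.250).
Solving J·Δ = −F gives Δ = (1.107, 0.504).
Then the next iterate is (x₁, x₂)₁ = (-0.393, -0.496).

(-0.393, -0.496)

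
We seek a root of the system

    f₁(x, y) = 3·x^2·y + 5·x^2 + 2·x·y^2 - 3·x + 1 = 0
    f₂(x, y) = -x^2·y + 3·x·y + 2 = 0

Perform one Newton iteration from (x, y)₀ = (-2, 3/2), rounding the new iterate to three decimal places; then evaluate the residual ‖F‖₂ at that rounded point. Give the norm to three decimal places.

At (-2, 3/2): F = (36.000, -13.000).
Jacobian J = [[6·x·y + 10·x + 2·y^2 - 3, 3·x^2 + 4·x·y], [-2·x·y + 3·y, -x^2 + 3·x]].
At the point, J = [[-36.500, 0.000], [10.500, -10.000]] (det J = 365.000).
Solving J·Δ = −F gives Δ = (0.986, -0.264).
Then the next iterate is (x, y)₁ = (-1.014, 1.236).
Re-evaluating at (-1.014, 1.236): F = (9.89736, -3.03076), so ‖F‖₂ = 10.351.

10.351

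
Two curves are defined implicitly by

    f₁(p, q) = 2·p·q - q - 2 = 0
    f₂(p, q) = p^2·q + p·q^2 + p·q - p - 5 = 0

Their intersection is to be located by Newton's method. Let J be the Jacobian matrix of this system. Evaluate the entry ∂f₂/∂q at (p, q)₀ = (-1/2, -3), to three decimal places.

2.750

∂f₂/∂q = p^2 + 2·p·q + p.
At (-1/2, -3) this is 2.750.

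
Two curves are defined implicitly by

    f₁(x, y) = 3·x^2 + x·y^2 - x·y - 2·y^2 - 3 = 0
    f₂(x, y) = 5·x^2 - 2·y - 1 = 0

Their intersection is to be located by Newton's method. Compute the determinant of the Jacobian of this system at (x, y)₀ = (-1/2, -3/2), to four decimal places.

38.5000

J = [[6·x + y^2 - y, 2·x·y - x - 4·y], [10·x, -2]].
At the point, J = [[0.7500, 8.0000], [-5.0000, -2.0000]].
det J = 38.5000.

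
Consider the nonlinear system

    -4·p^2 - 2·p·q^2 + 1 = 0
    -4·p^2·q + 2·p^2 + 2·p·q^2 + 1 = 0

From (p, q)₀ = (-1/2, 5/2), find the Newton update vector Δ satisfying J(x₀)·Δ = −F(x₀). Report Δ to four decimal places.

At (-1/2, 5/2): F = (6.2500, -7.2500).
Jacobian J = [[-8·p - 2·q^2, -4·p·q], [-8·p·q + 4·p + 2·q^2, -4·p^2 + 4·p·q]].
At the point, J = [[-8.5000, 5.0000], [20.5000, -6.0000]] (det J = -51.5000).
Solving J·Δ = −F gives Δ = (-0.0243, -1.2913).

(-0.0243, -1.2913)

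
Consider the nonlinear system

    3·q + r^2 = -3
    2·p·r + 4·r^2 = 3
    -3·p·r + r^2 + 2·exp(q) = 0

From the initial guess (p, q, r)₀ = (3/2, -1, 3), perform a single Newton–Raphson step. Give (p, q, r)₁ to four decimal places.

At (3/2, -1, 3): F = (9.0000, 42.0000, -3.764241).
Jacobian J = [[0, 3, 2·r], [2·r, 0, 2·p + 8·r], [-3·r, 2·exp(q), -3·p + 2·r]].
At the point, J = [[0.0000, 3.0000, 6.0000], [6.0000, 0.0000, 27.0000], [-9.0000, 0.735759, 1.5000]] (det J = -729.512680).
Solving J·Δ = −F gives Δ = (-0.6680, -0.1858, -1.4071).
Then the next iterate is (p, q, r)₁ = (0.8320, -1.1858, 1.5929).

(0.8320, -1.1858, 1.5929)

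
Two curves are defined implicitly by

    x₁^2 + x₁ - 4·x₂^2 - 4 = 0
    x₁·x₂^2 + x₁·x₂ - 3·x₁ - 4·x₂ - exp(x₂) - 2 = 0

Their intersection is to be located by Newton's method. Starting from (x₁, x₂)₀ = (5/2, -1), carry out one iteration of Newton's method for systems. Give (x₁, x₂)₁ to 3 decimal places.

(4.929, -2.915)

At (5/2, -1): F = (0.750, -5.86788).
Jacobian J = [[2·x₁ + 1, -8·x₂], [x₂^2 + x₂ - 3, 2·x₁·x₂ + x₁ - exp(x₂) - 4]].
At the point, J = [[6.000, 8.000], [-3.000, -6.86788]] (det J = -17.20728).
Solving J·Δ = −F gives Δ = (2.429, -1.915).
Then the next iterate is (x₁, x₂)₁ = (4.929, -2.915).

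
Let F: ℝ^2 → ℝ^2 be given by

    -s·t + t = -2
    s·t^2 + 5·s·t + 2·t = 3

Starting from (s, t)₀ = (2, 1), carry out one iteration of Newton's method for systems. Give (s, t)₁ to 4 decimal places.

At (2, 1): F = (1.0000, 11.0000).
Jacobian J = [[-t, -s + 1], [t^2 + 5·t, 2·s·t + 5·s + 2]].
At the point, J = [[-1.0000, -1.0000], [6.0000, 16.0000]] (det J = -10.0000).
Solving J·Δ = −F gives Δ = (2.7000, -1.7000).
Then the next iterate is (s, t)₁ = (4.7000, -0.7000).

(4.7000, -0.7000)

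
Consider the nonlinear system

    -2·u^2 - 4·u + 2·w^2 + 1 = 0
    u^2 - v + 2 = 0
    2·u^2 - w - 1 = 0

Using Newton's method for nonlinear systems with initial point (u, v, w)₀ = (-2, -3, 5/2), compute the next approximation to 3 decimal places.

(-1.230, 2.921, 0.842)

At (-2, -3, 5/2): F = (13.500, 9.000, 4.500).
Jacobian J = [[-4·u - 4, 0, 4·w], [2·u, -1, 0], [4·u, 0, -1]].
At the point, J = [[4.000, 0.000, 10.000], [-4.000, -1.000, 0.000], [-8.000, 0.000, -1.000]] (det J = -76.000).
Solving J·Δ = −F gives Δ = (0.770, 5.921, -1.658).
Then the next iterate is (u, v, w)₁ = (-1.230, 2.921, 0.842).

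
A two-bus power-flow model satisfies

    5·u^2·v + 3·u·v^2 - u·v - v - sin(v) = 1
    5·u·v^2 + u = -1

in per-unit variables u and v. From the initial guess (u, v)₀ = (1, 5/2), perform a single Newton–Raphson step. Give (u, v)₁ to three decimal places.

(1.021, 1.143)

At (1, 5/2): F = (24.65153, 33.250).
Jacobian J = [[10·u·v + 3·v^2 - v, 5·u^2 + 6·u·v - u - cos(v) - 1], [5·v^2 + 1, 10·u·v]].
At the point, J = [[41.250, 18.80114], [32.250, 25.000]] (det J = 424.91312).
Solving J·Δ = −F gives Δ = (0.021, -1.357).
Then the next iterate is (u, v)₁ = (1.021, 1.143).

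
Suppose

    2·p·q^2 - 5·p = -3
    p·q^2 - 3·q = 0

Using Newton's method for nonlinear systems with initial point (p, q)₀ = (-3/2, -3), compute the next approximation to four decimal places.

(-1.7143, -1.9286)

At (-3/2, -3): F = (-16.5000, -4.5000).
Jacobian J = [[2·q^2 - 5, 4·p·q], [q^2, 2·p·q - 3]].
At the point, J = [[13.0000, 18.0000], [9.0000, 6.0000]] (det J = -84.0000).
Solving J·Δ = −F gives Δ = (-0.2143, 1.0714).
Then the next iterate is (p, q)₁ = (-1.7143, -1.9286).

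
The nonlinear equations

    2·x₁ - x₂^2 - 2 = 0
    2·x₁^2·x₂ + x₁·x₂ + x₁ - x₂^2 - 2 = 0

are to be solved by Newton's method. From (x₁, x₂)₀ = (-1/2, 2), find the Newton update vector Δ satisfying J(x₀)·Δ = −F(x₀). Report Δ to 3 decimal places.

(0.167, -1.667)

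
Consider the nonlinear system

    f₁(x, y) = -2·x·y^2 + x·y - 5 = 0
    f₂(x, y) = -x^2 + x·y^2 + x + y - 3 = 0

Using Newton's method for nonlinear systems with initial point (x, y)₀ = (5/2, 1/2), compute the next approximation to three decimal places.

(-0.867, -1.500)

At (5/2, 1/2): F = (-5.000, -5.625).
Jacobian J = [[-2·y^2 + y, -4·x·y + x], [-2·x + y^2 + 1, 2·x·y + 1]].
At the point, J = [[0.000, -2.500], [-3.750, 3.500]] (det J = -9.375).
Solving J·Δ = −F gives Δ = (-3.367, -2.000).
Then the next iterate is (x, y)₁ = (-0.867, -1.500).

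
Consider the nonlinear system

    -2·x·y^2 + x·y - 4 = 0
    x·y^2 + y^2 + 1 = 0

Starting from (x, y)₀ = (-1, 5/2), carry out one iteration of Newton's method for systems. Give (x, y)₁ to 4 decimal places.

At (-1, 5/2): F = (6.0000, 1.0000).
Jacobian J = [[-2·y^2 + y, -4·x·y + x], [y^2, 2·x·y + 2·y]].
At the point, J = [[-10.0000, 9.0000], [6.2500, 0.0000]] (det J = -56.2500).
Solving J·Δ = −F gives Δ = (-0.1600, -0.8444).
Then the next iterate is (x, y)₁ = (-1.1600, 1.6556).

(-1.1600, 1.6556)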